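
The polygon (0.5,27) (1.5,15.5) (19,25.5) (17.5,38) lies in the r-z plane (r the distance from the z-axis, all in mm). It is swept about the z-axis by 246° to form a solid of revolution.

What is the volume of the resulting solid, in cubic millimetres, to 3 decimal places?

Volume = 9237.666 mm³

Profile (r,z), 4 vertices: (0.5,27) (1.5,15.5) (19,25.5) (17.5,38)
edge 0: (0.5,27)→(1.5,15.5)  cross = 0.5·15.5 − 1.5·27 = -32.7500; (r_i+r_j)·cross = 2·-32.7500 = -65.5000
edge 1: (1.5,15.5)→(19,25.5)  cross = 1.5·25.5 − 19·15.5 = -256.2500; (r_i+r_j)·cross = 20.5·-256.2500 = -5253.1250
edge 2: (19,25.5)→(17.5,38)  cross = 19·38 − 17.5·25.5 = 275.7500; (r_i+r_j)·cross = 36.5·275.7500 = 10064.8750
edge 3: (17.5,38)→(0.5,27)  cross = 17.5·27 − 0.5·38 = 453.5000; (r_i+r_j)·cross = 18·453.5000 = 8163.0000
Σcross = 440.2500 → A = |Σcross|/2 = 220.1250 mm²
Σ(r_i+r_j)·cross = 12909.2500 → first moment M = |Σ|/6 = 2151.5417
R_c = M/A = 2151.5417/220.1250 = 9.7742 mm
θ = 246° = 4.293510 rad
V = θ·R_c·A = 4.293510·9.7742·220.1250 = 9237.666 mm³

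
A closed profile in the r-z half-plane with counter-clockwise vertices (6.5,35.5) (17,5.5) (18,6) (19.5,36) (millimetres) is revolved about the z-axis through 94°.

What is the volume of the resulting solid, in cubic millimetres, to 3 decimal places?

Volume = 5083.121 mm³

Profile (r,z), 4 vertices: (6.5,35.5) (17,5.5) (18,6) (19.5,36)
edge 0: (6.5,35.5)→(17,5.5)  cross = 6.5·5.5 − 17·35.5 = -567.7500; (r_i+r_j)·cross = 23.5·-567.7500 = -13342.1250
edge 1: (17,5.5)→(18,6)  cross = 17·6 − 18·5.5 = 3.0000; (r_i+r_j)·cross = 35·3.0000 = 105.0000
edge 2: (18,6)→(19.5,36)  cross = 18·36 − 19.5·6 = 531.0000; (r_i+r_j)·cross = 37.5·531.0000 = 19912.5000
edge 3: (19.5,36)→(6.5,35.5)  cross = 19.5·35.5 − 6.5·36 = 458.2500; (r_i+r_j)·cross = 26·458.2500 = 11914.5000
Σcross = 424.5000 → A = |Σcross|/2 = 212.2500 mm²
Σ(r_i+r_j)·cross = 18589.8750 → first moment M = |Σ|/6 = 3098.3125
R_c = M/A = 3098.3125/212.2500 = 14.5975 mm
θ = 94° = 1.640609 rad
V = θ·R_c·A = 1.640609·14.5975·212.2500 = 5083.121 mm³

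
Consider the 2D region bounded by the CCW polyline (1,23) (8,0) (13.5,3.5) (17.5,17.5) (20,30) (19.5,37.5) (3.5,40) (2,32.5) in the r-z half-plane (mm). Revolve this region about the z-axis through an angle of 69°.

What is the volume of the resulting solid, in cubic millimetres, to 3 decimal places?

Volume = 6542.913 mm³

Profile (r,z), 8 vertices: (1,23) (8,0) (13.5,3.5) (17.5,17.5) (20,30) (19.5,37.5) (3.5,40) (2,32.5)
edge 0: (1,23)→(8,0)  cross = 1·0 − 8·23 = -184.0000; (r_i+r_j)·cross = 9·-184.0000 = -1656.0000
edge 1: (8,0)→(13.5,3.5)  cross = 8·3.5 − 13.5·0 = 28.0000; (r_i+r_j)·cross = 21.5·28.0000 = 602.0000
edge 2: (13.5,3.5)→(17.5,17.5)  cross = 13.5·17.5 − 17.5·3.5 = 175.0000; (r_i+r_j)·cross = 31·175.0000 = 5425.0000
edge 3: (17.5,17.5)→(20,30)  cross = 17.5·30 − 20·17.5 = 175.0000; (r_i+r_j)·cross = 37.5·175.0000 = 6562.5000
edge 4: (20,30)→(19.5,37.5)  cross = 20·37.5 − 19.5·30 = 165.0000; (r_i+r_j)·cross = 39.5·165.0000 = 6517.5000
edge 5: (19.5,37.5)→(3.5,40)  cross = 19.5·40 − 3.5·37.5 = 648.7500; (r_i+r_j)·cross = 23·648.7500 = 14921.2500
edge 6: (3.5,40)→(2,32.5)  cross = 3.5·32.5 − 2·40 = 33.7500; (r_i+r_j)·cross = 5.5·33.7500 = 185.6250
edge 7: (2,32.5)→(1,23)  cross = 2·23 − 1·32.5 = 13.5000; (r_i+r_j)·cross = 3·13.5000 = 40.5000
Σcross = 1055.0000 → A = |Σcross|/2 = 527.5000 mm²
Σ(r_i+r_j)·cross = 32598.3750 → first moment M = |Σ|/6 = 5433.0625
R_c = M/A = 5433.0625/527.5000 = 10.2996 mm
θ = 69° = 1.204277 rad
V = θ·R_c·A = 1.204277·10.2996·527.5000 = 6542.913 mm³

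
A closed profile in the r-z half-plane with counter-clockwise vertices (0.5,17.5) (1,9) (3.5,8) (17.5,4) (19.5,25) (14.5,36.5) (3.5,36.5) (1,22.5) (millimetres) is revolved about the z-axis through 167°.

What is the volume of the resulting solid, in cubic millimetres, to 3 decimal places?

Profile (r,z), 8 vertices: (0.5,17.5) (1,9) (3.5,8) (17.5,4) (19.5,25) (14.5,36.5) (3.5,36.5) (1,22.5)
edge 0: (0.5,17.5)→(1,9)  cross = 0.5·9 − 1·17.5 = -13.0000; (r_i+r_j)·cross = 1.5·-13.0000 = -19.5000
edge 1: (1,9)→(3.5,8)  cross = 1·8 − 3.5·9 = -23.5000; (r_i+r_j)·cross = 4.5·-23.5000 = -105.7500
edge 2: (3.5,8)→(17.5,4)  cross = 3.5·4 − 17.5·8 = -126.0000; (r_i+r_j)·cross = 21·-126.0000 = -2646.0000
edge 3: (17.5,4)→(19.5,25)  cross = 17.5·25 − 19.5·4 = 359.5000; (r_i+r_j)·cross = 37·359.5000 = 13301.5000
edge 4: (19.5,25)→(14.5,36.5)  cross = 19.5·36.5 − 14.5·25 = 349.2500; (r_i+r_j)·cross = 34·349.2500 = 11874.5000
edge 5: (14.5,36.5)→(3.5,36.5)  cross = 14.5·36.5 − 3.5·36.5 = 401.5000; (r_i+r_j)·cross = 18·401.5000 = 7227.0000
edge 6: (3.5,36.5)→(1,22.5)  cross = 3.5·22.5 − 1·36.5 = 42.2500; (r_i+r_j)·cross = 4.5·42.2500 = 190.1250
edge 7: (1,22.5)→(0.5,17.5)  cross = 1·17.5 − 0.5·22.5 = 6.2500; (r_i+r_j)·cross = 1.5·6.2500 = 9.3750
Σcross = 996.2500 → A = |Σcross|/2 = 498.1250 mm²
Σ(r_i+r_j)·cross = 29831.2500 → first moment M = |Σ|/6 = 4971.8750
R_c = M/A = 4971.8750/498.1250 = 9.9812 mm
θ = 167° = 2.914700 rad
V = θ·R_c·A = 2.914700·9.9812·498.1250 = 14491.523 mm³

Volume = 14491.523 mm³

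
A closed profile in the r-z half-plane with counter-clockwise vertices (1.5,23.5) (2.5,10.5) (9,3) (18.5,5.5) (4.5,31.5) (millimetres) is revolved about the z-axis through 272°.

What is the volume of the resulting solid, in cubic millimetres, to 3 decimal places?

Volume = 9373.931 mm³

Profile (r,z), 5 vertices: (1.5,23.5) (2.5,10.5) (9,3) (18.5,5.5) (4.5,31.5)
edge 0: (1.5,23.5)→(2.5,10.5)  cross = 1.5·10.5 − 2.5·23.5 = -43.0000; (r_i+r_j)·cross = 4·-43.0000 = -172.0000
edge 1: (2.5,10.5)→(9,3)  cross = 2.5·3 − 9·10.5 = -87.0000; (r_i+r_j)·cross = 11.5·-87.0000 = -1000.5000
edge 2: (9,3)→(18.5,5.5)  cross = 9·5.5 − 18.5·3 = -6.0000; (r_i+r_j)·cross = 27.5·-6.0000 = -165.0000
edge 3: (18.5,5.5)→(4.5,31.5)  cross = 18.5·31.5 − 4.5·5.5 = 558.0000; (r_i+r_j)·cross = 23·558.0000 = 12834.0000
edge 4: (4.5,31.5)→(1.5,23.5)  cross = 4.5·23.5 − 1.5·31.5 = 58.5000; (r_i+r_j)·cross = 6·58.5000 = 351.0000
Σcross = 480.5000 → A = |Σcross|/2 = 240.2500 mm²
Σ(r_i+r_j)·cross = 11847.5000 → first moment M = |Σ|/6 = 1974.5833
R_c = M/A = 1974.5833/240.2500 = 8.2189 mm
θ = 272° = 4.747296 rad
V = θ·R_c·A = 4.747296·8.2189·240.2500 = 9373.931 mm³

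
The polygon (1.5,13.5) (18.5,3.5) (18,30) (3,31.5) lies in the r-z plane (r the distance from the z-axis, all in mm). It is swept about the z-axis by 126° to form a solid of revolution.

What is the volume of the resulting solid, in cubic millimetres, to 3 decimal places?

Volume = 8449.961 mm³

Profile (r,z), 4 vertices: (1.5,13.5) (18.5,3.5) (18,30) (3,31.5)
edge 0: (1.5,13.5)→(18.5,3.5)  cross = 1.5·3.5 − 18.5·13.5 = -244.5000; (r_i+r_j)·cross = 20·-244.5000 = -4890.0000
edge 1: (18.5,3.5)→(18,30)  cross = 18.5·30 − 18·3.5 = 492.0000; (r_i+r_j)·cross = 36.5·492.0000 = 17958.0000
edge 2: (18,30)→(3,31.5)  cross = 18·31.5 − 3·30 = 477.0000; (r_i+r_j)·cross = 21·477.0000 = 10017.0000
edge 3: (3,31.5)→(1.5,13.5)  cross = 3·13.5 − 1.5·31.5 = -6.7500; (r_i+r_j)·cross = 4.5·-6.7500 = -30.3750
Σcross = 717.7500 → A = |Σcross|/2 = 358.8750 mm²
Σ(r_i+r_j)·cross = 23054.6250 → first moment M = |Σ|/6 = 3842.4375
R_c = M/A = 3842.4375/358.8750 = 10.7069 mm
θ = 126° = 2.199115 rad
V = θ·R_c·A = 2.199115·10.7069·358.8750 = 8449.961 mm³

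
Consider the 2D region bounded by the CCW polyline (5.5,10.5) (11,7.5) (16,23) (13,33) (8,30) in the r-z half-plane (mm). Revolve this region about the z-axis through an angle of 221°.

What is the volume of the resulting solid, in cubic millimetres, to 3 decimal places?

Profile (r,z), 5 vertices: (5.5,10.5) (11,7.5) (16,23) (13,33) (8,30)
edge 0: (5.5,10.5)→(11,7.5)  cross = 5.5·7.5 − 11·10.5 = -74.2500; (r_i+r_j)·cross = 16.5·-74.2500 = -1225.1250
edge 1: (11,7.5)→(16,23)  cross = 11·23 − 16·7.5 = 133.0000; (r_i+r_j)·cross = 27·133.0000 = 3591.0000
edge 2: (16,23)→(13,33)  cross = 16·33 − 13·23 = 229.0000; (r_i+r_j)·cross = 29·229.0000 = 6641.0000
edge 3: (13,33)→(8,30)  cross = 13·30 − 8·33 = 126.0000; (r_i+r_j)·cross = 21·126.0000 = 2646.0000
edge 4: (8,30)→(5.5,10.5)  cross = 8·10.5 − 5.5·30 = -81.0000; (r_i+r_j)·cross = 13.5·-81.0000 = -1093.5000
Σcross = 332.7500 → A = |Σcross|/2 = 166.3750 mm²
Σ(r_i+r_j)·cross = 10559.3750 → first moment M = |Σ|/6 = 1759.8958
R_c = M/A = 1759.8958/166.3750 = 10.5779 mm
θ = 221° = 3.857178 rad
V = θ·R_c·A = 3.857178·10.5779·166.3750 = 6788.231 mm³

Volume = 6788.231 mm³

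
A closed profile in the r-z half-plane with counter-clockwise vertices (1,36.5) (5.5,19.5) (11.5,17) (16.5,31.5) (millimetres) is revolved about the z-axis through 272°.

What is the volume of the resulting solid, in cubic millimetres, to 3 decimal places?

Profile (r,z), 4 vertices: (1,36.5) (5.5,19.5) (11.5,17) (16.5,31.5)
edge 0: (1,36.5)→(5.5,19.5)  cross = 1·19.5 − 5.5·36.5 = -181.2500; (r_i+r_j)·cross = 6.5·-181.2500 = -1178.1250
edge 1: (5.5,19.5)→(11.5,17)  cross = 5.5·17 − 11.5·19.5 = -130.7500; (r_i+r_j)·cross = 17·-130.7500 = -2222.7500
edge 2: (11.5,17)→(16.5,31.5)  cross = 11.5·31.5 − 16.5·17 = 81.7500; (r_i+r_j)·cross = 28·81.7500 = 2289.0000
edge 3: (16.5,31.5)→(1,36.5)  cross = 16.5·36.5 − 1·31.5 = 570.7500; (r_i+r_j)·cross = 17.5·570.7500 = 9988.1250
Σcross = 340.5000 → A = |Σcross|/2 = 170.2500 mm²
Σ(r_i+r_j)·cross = 8876.2500 → first moment M = |Σ|/6 = 1479.3750
R_c = M/A = 1479.3750/170.2500 = 8.6894 mm
θ = 272° = 4.747296 rad
V = θ·R_c·A = 4.747296·8.6894·170.2500 = 7023.030 mm³

Volume = 7023.030 mm³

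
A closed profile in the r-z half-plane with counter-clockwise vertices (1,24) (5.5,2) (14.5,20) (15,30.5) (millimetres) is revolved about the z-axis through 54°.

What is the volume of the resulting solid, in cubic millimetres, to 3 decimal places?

Volume = 1609.026 mm³

Profile (r,z), 4 vertices: (1,24) (5.5,2) (14.5,20) (15,30.5)
edge 0: (1,24)→(5.5,2)  cross = 1·2 − 5.5·24 = -130.0000; (r_i+r_j)·cross = 6.5·-130.0000 = -845.0000
edge 1: (5.5,2)→(14.5,20)  cross = 5.5·20 − 14.5·2 = 81.0000; (r_i+r_j)·cross = 20·81.0000 = 1620.0000
edge 2: (14.5,20)→(15,30.5)  cross = 14.5·30.5 − 15·20 = 142.2500; (r_i+r_j)·cross = 29.5·142.2500 = 4196.3750
edge 3: (15,30.5)→(1,24)  cross = 15·24 − 1·30.5 = 329.5000; (r_i+r_j)·cross = 16·329.5000 = 5272.0000
Σcross = 422.7500 → A = |Σcross|/2 = 211.3750 mm²
Σ(r_i+r_j)·cross = 10243.3750 → first moment M = |Σ|/6 = 1707.2292
R_c = M/A = 1707.2292/211.3750 = 8.0768 mm
θ = 54° = 0.942478 rad
V = θ·R_c·A = 0.942478·8.0768·211.3750 = 1609.026 mm³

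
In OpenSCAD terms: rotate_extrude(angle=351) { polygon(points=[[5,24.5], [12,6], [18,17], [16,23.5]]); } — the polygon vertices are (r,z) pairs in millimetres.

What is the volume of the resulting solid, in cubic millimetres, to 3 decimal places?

Profile (r,z), 4 vertices: (5,24.5) (12,6) (18,17) (16,23.5)
edge 0: (5,24.5)→(12,6)  cross = 5·6 − 12·24.5 = -264.0000; (r_i+r_j)·cross = 17·-264.0000 = -4488.0000
edge 1: (12,6)→(18,17)  cross = 12·17 − 18·6 = 96.0000; (r_i+r_j)·cross = 30·96.0000 = 2880.0000
edge 2: (18,17)→(16,23.5)  cross = 18·23.5 − 16·17 = 151.0000; (r_i+r_j)·cross = 34·151.0000 = 5134.0000
edge 3: (16,23.5)→(5,24.5)  cross = 16·24.5 − 5·23.5 = 274.5000; (r_i+r_j)·cross = 21·274.5000 = 5764.5000
Σcross = 257.5000 → A = |Σcross|/2 = 128.7500 mm²
Σ(r_i+r_j)·cross = 9290.5000 → first moment M = |Σ|/6 = 1548.4167
R_c = M/A = 1548.4167/128.7500 = 12.0265 mm
θ = 351° = 6.126106 rad
V = θ·R_c·A = 6.126106·12.0265·128.7500 = 9485.764 mm³

Volume = 9485.764 mm³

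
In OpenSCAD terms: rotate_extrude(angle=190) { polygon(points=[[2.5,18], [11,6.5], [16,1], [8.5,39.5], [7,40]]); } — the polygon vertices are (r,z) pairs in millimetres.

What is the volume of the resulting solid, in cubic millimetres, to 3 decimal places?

Volume = 6379.327 mm³

Profile (r,z), 5 vertices: (2.5,18) (11,6.5) (16,1) (8.5,39.5) (7,40)
edge 0: (2.5,18)→(11,6.5)  cross = 2.5·6.5 − 11·18 = -181.7500; (r_i+r_j)·cross = 13.5·-181.7500 = -2453.6250
edge 1: (11,6.5)→(16,1)  cross = 11·1 − 16·6.5 = -93.0000; (r_i+r_j)·cross = 27·-93.0000 = -2511.0000
edge 2: (16,1)→(8.5,39.5)  cross = 16·39.5 − 8.5·1 = 623.5000; (r_i+r_j)·cross = 24.5·623.5000 = 15275.7500
edge 3: (8.5,39.5)→(7,40)  cross = 8.5·40 − 7·39.5 = 63.5000; (r_i+r_j)·cross = 15.5·63.5000 = 984.2500
edge 4: (7,40)→(2.5,18)  cross = 7·18 − 2.5·40 = 26.0000; (r_i+r_j)·cross = 9.5·26.0000 = 247.0000
Σcross = 438.2500 → A = |Σcross|/2 = 219.1250 mm²
Σ(r_i+r_j)·cross = 11542.3750 → first moment M = |Σ|/6 = 1923.7292
R_c = M/A = 1923.7292/219.1250 = 8.7791 mm
θ = 190° = 3.316126 rad
V = θ·R_c·A = 3.316126·8.7791·219.1250 = 6379.327 mm³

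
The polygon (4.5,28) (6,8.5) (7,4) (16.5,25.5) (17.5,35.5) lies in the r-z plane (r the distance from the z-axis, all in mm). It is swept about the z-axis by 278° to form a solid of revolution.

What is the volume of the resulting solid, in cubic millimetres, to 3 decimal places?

Profile (r,z), 5 vertices: (4.5,28) (6,8.5) (7,4) (16.5,25.5) (17.5,35.5)
edge 0: (4.5,28)→(6,8.5)  cross = 4.5·8.5 − 6·28 = -129.7500; (r_i+r_j)·cross = 10.5·-129.7500 = -1362.3750
edge 1: (6,8.5)→(7,4)  cross = 6·4 − 7·8.5 = -35.5000; (r_i+r_j)·cross = 13·-35.5000 = -461.5000
edge 2: (7,4)→(16.5,25.5)  cross = 7·25.5 − 16.5·4 = 112.5000; (r_i+r_j)·cross = 23.5·112.5000 = 2643.7500
edge 3: (16.5,25.5)→(17.5,35.5)  cross = 16.5·35.5 − 17.5·25.5 = 139.5000; (r_i+r_j)·cross = 34·139.5000 = 4743.0000
edge 4: (17.5,35.5)→(4.5,28)  cross = 17.5·28 − 4.5·35.5 = 330.2500; (r_i+r_j)·cross = 22·330.2500 = 7265.5000
Σcross = 417.0000 → A = |Σcross|/2 = 208.5000 mm²
Σ(r_i+r_j)·cross = 12828.3750 → first moment M = |Σ|/6 = 2138.0625
R_c = M/A = 2138.0625/208.5000 = 10.2545 mm
θ = 278° = 4.852015 rad
V = θ·R_c·A = 4.852015·10.2545·208.5000 = 10373.912 mm³

Volume = 10373.912 mm³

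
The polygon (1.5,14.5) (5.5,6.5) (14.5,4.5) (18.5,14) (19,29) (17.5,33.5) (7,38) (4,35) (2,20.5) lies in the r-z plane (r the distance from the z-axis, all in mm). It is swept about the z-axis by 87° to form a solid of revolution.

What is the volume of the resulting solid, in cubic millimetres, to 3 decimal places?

Volume = 7227.789 mm³

Profile (r,z), 9 vertices: (1.5,14.5) (5.5,6.5) (14.5,4.5) (18.5,14) (19,29) (17.5,33.5) (7,38) (4,35) (2,20.5)
edge 0: (1.5,14.5)→(5.5,6.5)  cross = 1.5·6.5 − 5.5·14.5 = -70.0000; (r_i+r_j)·cross = 7·-70.0000 = -490.0000
edge 1: (5.5,6.5)→(14.5,4.5)  cross = 5.5·4.5 − 14.5·6.5 = -69.5000; (r_i+r_j)·cross = 20·-69.5000 = -1390.0000
edge 2: (14.5,4.5)→(18.5,14)  cross = 14.5·14 − 18.5·4.5 = 119.7500; (r_i+r_j)·cross = 33·119.7500 = 3951.7500
edge 3: (18.5,14)→(19,29)  cross = 18.5·29 − 19·14 = 270.5000; (r_i+r_j)·cross = 37.5·270.5000 = 10143.7500
edge 4: (19,29)→(17.5,33.5)  cross = 19·33.5 − 17.5·29 = 129.0000; (r_i+r_j)·cross = 36.5·129.0000 = 4708.5000
edge 5: (17.5,33.5)→(7,38)  cross = 17.5·38 − 7·33.5 = 430.5000; (r_i+r_j)·cross = 24.5·430.5000 = 10547.2500
edge 6: (7,38)→(4,35)  cross = 7·35 − 4·38 = 93.0000; (r_i+r_j)·cross = 11·93.0000 = 1023.0000
edge 7: (4,35)→(2,20.5)  cross = 4·20.5 − 2·35 = 12.0000; (r_i+r_j)·cross = 6·12.0000 = 72.0000
edge 8: (2,20.5)→(1.5,14.5)  cross = 2·14.5 − 1.5·20.5 = -1.7500; (r_i+r_j)·cross = 3.5·-1.7500 = -6.1250
Σcross = 913.5000 → A = |Σcross|/2 = 456.7500 mm²
Σ(r_i+r_j)·cross = 28560.1250 → first moment M = |Σ|/6 = 4760.0208
R_c = M/A = 4760.0208/456.7500 = 10.4215 mm
θ = 87° = 1.518436 rad
V = θ·R_c·A = 1.518436·10.4215·456.7500 = 7227.789 mm³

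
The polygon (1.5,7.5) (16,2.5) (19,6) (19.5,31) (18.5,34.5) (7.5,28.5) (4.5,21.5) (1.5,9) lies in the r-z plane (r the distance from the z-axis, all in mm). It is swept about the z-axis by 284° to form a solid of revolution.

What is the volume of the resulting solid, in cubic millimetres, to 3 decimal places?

Volume = 23979.342 mm³

Profile (r,z), 8 vertices: (1.5,7.5) (16,2.5) (19,6) (19.5,31) (18.5,34.5) (7.5,28.5) (4.5,21.5) (1.5,9)
edge 0: (1.5,7.5)→(16,2.5)  cross = 1.5·2.5 − 16·7.5 = -116.2500; (r_i+r_j)·cross = 17.5·-116.2500 = -2034.3750
edge 1: (16,2.5)→(19,6)  cross = 16·6 − 19·2.5 = 48.5000; (r_i+r_j)·cross = 35·48.5000 = 1697.5000
edge 2: (19,6)→(19.5,31)  cross = 19·31 − 19.5·6 = 472.0000; (r_i+r_j)·cross = 38.5·472.0000 = 18172.0000
edge 3: (19.5,31)→(18.5,34.5)  cross = 19.5·34.5 − 18.5·31 = 99.2500; (r_i+r_j)·cross = 38·99.2500 = 3771.5000
edge 4: (18.5,34.5)→(7.5,28.5)  cross = 18.5·28.5 − 7.5·34.5 = 268.5000; (r_i+r_j)·cross = 26·268.5000 = 6981.0000
edge 5: (7.5,28.5)→(4.5,21.5)  cross = 7.5·21.5 − 4.5·28.5 = 33.0000; (r_i+r_j)·cross = 12·33.0000 = 396.0000
edge 6: (4.5,21.5)→(1.5,9)  cross = 4.5·9 − 1.5·21.5 = 8.2500; (r_i+r_j)·cross = 6·8.2500 = 49.5000
edge 7: (1.5,9)→(1.5,7.5)  cross = 1.5·7.5 − 1.5·9 = -2.2500; (r_i+r_j)·cross = 3·-2.2500 = -6.7500
Σcross = 811.0000 → A = |Σcross|/2 = 405.5000 mm²
Σ(r_i+r_j)·cross = 29026.3750 → first moment M = |Σ|/6 = 4837.7292
R_c = M/A = 4837.7292/405.5000 = 11.9303 mm
θ = 284° = 4.956735 rad
V = θ·R_c·A = 4.956735·11.9303·405.5000 = 23979.342 mm³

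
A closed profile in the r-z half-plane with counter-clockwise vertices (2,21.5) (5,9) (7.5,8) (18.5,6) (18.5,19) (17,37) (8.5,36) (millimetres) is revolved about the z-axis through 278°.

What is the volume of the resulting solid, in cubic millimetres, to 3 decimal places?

Profile (r,z), 7 vertices: (2,21.5) (5,9) (7.5,8) (18.5,6) (18.5,19) (17,37) (8.5,36)
edge 0: (2,21.5)→(5,9)  cross = 2·9 − 5·21.5 = -89.5000; (r_i+r_j)·cross = 7·-89.5000 = -626.5000
edge 1: (5,9)→(7.5,8)  cross = 5·8 − 7.5·9 = -27.5000; (r_i+r_j)·cross = 12.5·-27.5000 = -343.7500
edge 2: (7.5,8)→(18.5,6)  cross = 7.5·6 − 18.5·8 = -103.0000; (r_i+r_j)·cross = 26·-103.0000 = -2678.0000
edge 3: (18.5,6)→(18.5,19)  cross = 18.5·19 − 18.5·6 = 240.5000; (r_i+r_j)·cross = 37·240.5000 = 8898.5000
edge 4: (18.5,19)→(17,37)  cross = 18.5·37 − 17·19 = 361.5000; (r_i+r_j)·cross = 35.5·361.5000 = 12833.2500
edge 5: (17,37)→(8.5,36)  cross = 17·36 − 8.5·37 = 297.5000; (r_i+r_j)·cross = 25.5·297.5000 = 7586.2500
edge 6: (8.5,36)→(2,21.5)  cross = 8.5·21.5 − 2·36 = 110.7500; (r_i+r_j)·cross = 10.5·110.7500 = 1162.8750
Σcross = 790.2500 → A = |Σcross|/2 = 395.1250 mm²
Σ(r_i+r_j)·cross = 26832.6250 → first moment M = |Σ|/6 = 4472.1042
R_c = M/A = 4472.1042/395.1250 = 11.3182 mm
θ = 278° = 4.852015 rad
V = θ·R_c·A = 4.852015·11.3182·395.1250 = 21698.718 mm³

Volume = 21698.718 mm³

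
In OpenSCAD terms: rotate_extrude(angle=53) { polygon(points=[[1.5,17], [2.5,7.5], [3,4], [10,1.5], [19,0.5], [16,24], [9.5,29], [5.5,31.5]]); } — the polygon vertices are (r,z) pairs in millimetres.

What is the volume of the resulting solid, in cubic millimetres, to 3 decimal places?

Volume = 3512.202 mm³

Profile (r,z), 8 vertices: (1.5,17) (2.5,7.5) (3,4) (10,1.5) (19,0.5) (16,24) (9.5,29) (5.5,31.5)
edge 0: (1.5,17)→(2.5,7.5)  cross = 1.5·7.5 − 2.5·17 = -31.2500; (r_i+r_j)·cross = 4·-31.2500 = -125.0000
edge 1: (2.5,7.5)→(3,4)  cross = 2.5·4 − 3·7.5 = -12.5000; (r_i+r_j)·cross = 5.5·-12.5000 = -68.7500
edge 2: (3,4)→(10,1.5)  cross = 3·1.5 − 10·4 = -35.5000; (r_i+r_j)·cross = 13·-35.5000 = -461.5000
edge 3: (10,1.5)→(19,0.5)  cross = 10·0.5 − 19·1.5 = -23.5000; (r_i+r_j)·cross = 29·-23.5000 = -681.5000
edge 4: (19,0.5)→(16,24)  cross = 19·24 − 16·0.5 = 448.0000; (r_i+r_j)·cross = 35·448.0000 = 15680.0000
edge 5: (16,24)→(9.5,29)  cross = 16·29 − 9.5·24 = 236.0000; (r_i+r_j)·cross = 25.5·236.0000 = 6018.0000
edge 6: (9.5,29)→(5.5,31.5)  cross = 9.5·31.5 − 5.5·29 = 139.7500; (r_i+r_j)·cross = 15·139.7500 = 2096.2500
edge 7: (5.5,31.5)→(1.5,17)  cross = 5.5·17 − 1.5·31.5 = 46.2500; (r_i+r_j)·cross = 7·46.2500 = 323.7500
Σcross = 767.2500 → A = |Σcross|/2 = 383.6250 mm²
Σ(r_i+r_j)·cross = 22781.2500 → first moment M = |Σ|/6 = 3796.8750
R_c = M/A = 3796.8750/383.6250 = 9.8974 mm
θ = 53° = 0.925025 rad
V = θ·R_c·A = 0.925025·9.8974·383.6250 = 3512.202 mm³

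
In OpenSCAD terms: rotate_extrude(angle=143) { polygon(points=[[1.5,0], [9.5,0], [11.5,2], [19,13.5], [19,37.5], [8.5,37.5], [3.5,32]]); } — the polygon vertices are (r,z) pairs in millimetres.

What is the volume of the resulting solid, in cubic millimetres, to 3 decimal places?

Volume = 13968.381 mm³

Profile (r,z), 7 vertices: (1.5,0) (9.5,0) (11.5,2) (19,13.5) (19,37.5) (8.5,37.5) (3.5,32)
edge 0: (1.5,0)→(9.5,0)  cross = 1.5·0 − 9.5·0 = 0.0000; (r_i+r_j)·cross = 11·0.0000 = 0.0000
edge 1: (9.5,0)→(11.5,2)  cross = 9.5·2 − 11.5·0 = 19.0000; (r_i+r_j)·cross = 21·19.0000 = 399.0000
edge 2: (11.5,2)→(19,13.5)  cross = 11.5·13.5 − 19·2 = 117.2500; (r_i+r_j)·cross = 30.5·117.2500 = 3576.1250
edge 3: (19,13.5)→(19,37.5)  cross = 19·37.5 − 19·13.5 = 456.0000; (r_i+r_j)·cross = 38·456.0000 = 17328.0000
edge 4: (19,37.5)→(8.5,37.5)  cross = 19·37.5 − 8.5·37.5 = 393.7500; (r_i+r_j)·cross = 27.5·393.7500 = 10828.1250
edge 5: (8.5,37.5)→(3.5,32)  cross = 8.5·32 − 3.5·37.5 = 140.7500; (r_i+r_j)·cross = 12·140.7500 = 1689.0000
edge 6: (3.5,32)→(1.5,0)  cross = 3.5·0 − 1.5·32 = -48.0000; (r_i+r_j)·cross = 5·-48.0000 = -240.0000
Σcross = 1078.7500 → A = |Σcross|/2 = 539.3750 mm²
Σ(r_i+r_j)·cross = 33580.2500 → first moment M = |Σ|/6 = 5596.7083
R_c = M/A = 5596.7083/539.3750 = 10.3763 mm
θ = 143° = 2.495821 rad
V = θ·R_c·A = 2.495821·10.3763·539.3750 = 13968.381 mm³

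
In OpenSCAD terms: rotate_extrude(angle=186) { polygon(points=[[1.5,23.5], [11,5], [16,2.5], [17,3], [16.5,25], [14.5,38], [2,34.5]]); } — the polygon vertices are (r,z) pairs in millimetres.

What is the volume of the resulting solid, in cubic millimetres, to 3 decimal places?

Profile (r,z), 7 vertices: (1.5,23.5) (11,5) (16,2.5) (17,3) (16.5,25) (14.5,38) (2,34.5)
edge 0: (1.5,23.5)→(11,5)  cross = 1.5·5 − 11·23.5 = -251.0000; (r_i+r_j)·cross = 12.5·-251.0000 = -3137.5000
edge 1: (11,5)→(16,2.5)  cross = 11·2.5 − 16·5 = -52.5000; (r_i+r_j)·cross = 27·-52.5000 = -1417.5000
edge 2: (16,2.5)→(17,3)  cross = 16·3 − 17·2.5 = 5.5000; (r_i+r_j)·cross = 33·5.5000 = 181.5000
edge 3: (17,3)→(16.5,25)  cross = 17·25 − 16.5·3 = 375.5000; (r_i+r_j)·cross = 33.5·375.5000 = 12579.2500
edge 4: (16.5,25)→(14.5,38)  cross = 16.5·38 − 14.5·25 = 264.5000; (r_i+r_j)·cross = 31·264.5000 = 8199.5000
edge 5: (14.5,38)→(2,34.5)  cross = 14.5·34.5 − 2·38 = 424.2500; (r_i+r_j)·cross = 16.5·424.2500 = 7000.1250
edge 6: (2,34.5)→(1.5,23.5)  cross = 2·23.5 − 1.5·34.5 = -4.7500; (r_i+r_j)·cross = 3.5·-4.7500 = -16.6250
Σcross = 761.5000 → A = |Σcross|/2 = 380.7500 mm²
Σ(r_i+r_j)·cross = 23388.7500 → first moment M = |Σ|/6 = 3898.1250
R_c = M/A = 3898.1250/380.7500 = 10.2380 mm
θ = 186° = 3.246312 rad
V = θ·R_c·A = 3.246312·10.2380·380.7500 = 12654.532 mm³

Volume = 12654.532 mm³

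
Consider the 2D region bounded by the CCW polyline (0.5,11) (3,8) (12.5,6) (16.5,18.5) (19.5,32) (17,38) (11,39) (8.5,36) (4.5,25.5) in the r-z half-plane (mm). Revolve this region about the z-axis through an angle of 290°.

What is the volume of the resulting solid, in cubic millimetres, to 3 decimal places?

Profile (r,z), 9 vertices: (0.5,11) (3,8) (12.5,6) (16.5,18.5) (19.5,32) (17,38) (11,39) (8.5,36) (4.5,25.5)
edge 0: (0.5,11)→(3,8)  cross = 0.5·8 − 3·11 = -29.0000; (r_i+r_j)·cross = 3.5·-29.0000 = -101.5000
edge 1: (3,8)→(12.5,6)  cross = 3·6 − 12.5·8 = -82.0000; (r_i+r_j)·cross = 15.5·-82.0000 = -1271.0000
edge 2: (12.5,6)→(16.5,18.5)  cross = 12.5·18.5 − 16.5·6 = 132.2500; (r_i+r_j)·cross = 29·132.2500 = 3835.2500
edge 3: (16.5,18.5)→(19.5,32)  cross = 16.5·32 − 19.5·18.5 = 167.2500; (r_i+r_j)·cross = 36·167.2500 = 6021.0000
edge 4: (19.5,32)→(17,38)  cross = 19.5·38 − 17·32 = 197.0000; (r_i+r_j)·cross = 36.5·197.0000 = 7190.5000
edge 5: (17,38)→(11,39)  cross = 17·39 − 11·38 = 245.0000; (r_i+r_j)·cross = 28·245.0000 = 6860.0000
edge 6: (11,39)→(8.5,36)  cross = 11·36 − 8.5·39 = 64.5000; (r_i+r_j)·cross = 19.5·64.5000 = 1257.7500
edge 7: (8.5,36)→(4.5,25.5)  cross = 8.5·25.5 − 4.5·36 = 54.7500; (r_i+r_j)·cross = 13·54.7500 = 711.7500
edge 8: (4.5,25.5)→(0.5,11)  cross = 4.5·11 − 0.5·25.5 = 36.7500; (r_i+r_j)·cross = 5·36.7500 = 183.7500
Σcross = 786.5000 → A = |Σcross|/2 = 393.2500 mm²
Σ(r_i+r_j)·cross = 24687.5000 → first moment M = |Σ|/6 = 4114.5833
R_c = M/A = 4114.5833/393.2500 = 10.4630 mm
θ = 290° = 5.061455 rad
V = θ·R_c·A = 5.061455·10.4630·393.2500 = 20825.778 mm³

Volume = 20825.778 mm³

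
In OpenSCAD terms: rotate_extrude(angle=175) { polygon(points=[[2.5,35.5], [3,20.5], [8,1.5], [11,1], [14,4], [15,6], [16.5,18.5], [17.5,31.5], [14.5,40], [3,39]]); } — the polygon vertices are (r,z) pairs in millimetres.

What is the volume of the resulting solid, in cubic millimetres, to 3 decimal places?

Profile (r,z), 10 vertices: (2.5,35.5) (3,20.5) (8,1.5) (11,1) (14,4) (15,6) (16.5,18.5) (17.5,31.5) (14.5,40) (3,39)
edge 0: (2.5,35.5)→(3,20.5)  cross = 2.5·20.5 − 3·35.5 = -55.2500; (r_i+r_j)·cross = 5.5·-55.2500 = -303.8750
edge 1: (3,20.5)→(8,1.5)  cross = 3·1.5 − 8·20.5 = -159.5000; (r_i+r_j)·cross = 11·-159.5000 = -1754.5000
edge 2: (8,1.5)→(11,1)  cross = 8·1 − 11·1.5 = -8.5000; (r_i+r_j)·cross = 19·-8.5000 = -161.5000
edge 3: (11,1)→(14,4)  cross = 11·4 − 14·1 = 30.0000; (r_i+r_j)·cross = 25·30.0000 = 750.0000
edge 4: (14,4)→(15,6)  cross = 14·6 − 15·4 = 24.0000; (r_i+r_j)·cross = 29·24.0000 = 696.0000
edge 5: (15,6)→(16.5,18.5)  cross = 15·18.5 − 16.5·6 = 178.5000; (r_i+r_j)·cross = 31.5·178.5000 = 5622.7500
edge 6: (16.5,18.5)→(17.5,31.5)  cross = 16.5·31.5 − 17.5·18.5 = 196.0000; (r_i+r_j)·cross = 34·196.0000 = 6664.0000
edge 7: (17.5,31.5)→(14.5,40)  cross = 17.5·40 − 14.5·31.5 = 243.2500; (r_i+r_j)·cross = 32·243.2500 = 7784.0000
edge 8: (14.5,40)→(3,39)  cross = 14.5·39 − 3·40 = 445.5000; (r_i+r_j)·cross = 17.5·445.5000 = 7796.2500
edge 9: (3,39)→(2.5,35.5)  cross = 3·35.5 − 2.5·39 = 9.0000; (r_i+r_j)·cross = 5.5·9.0000 = 49.5000
Σcross = 903.0000 → A = |Σcross|/2 = 451.5000 mm²
Σ(r_i+r_j)·cross = 27142.6250 → first moment M = |Σ|/6 = 4523.7708
R_c = M/A = 4523.7708/451.5000 = 10.0194 mm
θ = 175° = 3.054326 rad
V = θ·R_c·A = 3.054326·10.0194·451.5000 = 13817.072 mm³

Volume = 13817.072 mm³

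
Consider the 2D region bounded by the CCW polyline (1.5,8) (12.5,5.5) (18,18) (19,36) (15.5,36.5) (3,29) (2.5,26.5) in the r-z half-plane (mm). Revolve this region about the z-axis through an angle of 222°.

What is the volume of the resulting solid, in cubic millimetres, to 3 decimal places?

Volume = 16018.209 mm³

Profile (r,z), 7 vertices: (1.5,8) (12.5,5.5) (18,18) (19,36) (15.5,36.5) (3,29) (2.5,26.5)
edge 0: (1.5,8)→(12.5,5.5)  cross = 1.5·5.5 − 12.5·8 = -91.7500; (r_i+r_j)·cross = 14·-91.7500 = -1284.5000
edge 1: (12.5,5.5)→(18,18)  cross = 12.5·18 − 18·5.5 = 126.0000; (r_i+r_j)·cross = 30.5·126.0000 = 3843.0000
edge 2: (18,18)→(19,36)  cross = 18·36 − 19·18 = 306.0000; (r_i+r_j)·cross = 37·306.0000 = 11322.0000
edge 3: (19,36)→(15.5,36.5)  cross = 19·36.5 − 15.5·36 = 135.5000; (r_i+r_j)·cross = 34.5·135.5000 = 4674.7500
edge 4: (15.5,36.5)→(3,29)  cross = 15.5·29 − 3·36.5 = 340.0000; (r_i+r_j)·cross = 18.5·340.0000 = 6290.0000
edge 5: (3,29)→(2.5,26.5)  cross = 3·26.5 − 2.5·29 = 7.0000; (r_i+r_j)·cross = 5.5·7.0000 = 38.5000
edge 6: (2.5,26.5)→(1.5,8)  cross = 2.5·8 − 1.5·26.5 = -19.7500; (r_i+r_j)·cross = 4·-19.7500 = -79.0000
Σcross = 803.0000 → A = |Σcross|/2 = 401.5000 mm²
Σ(r_i+r_j)·cross = 24804.7500 → first moment M = |Σ|/6 = 4134.1250
R_c = M/A = 4134.1250/401.5000 = 10.2967 mm
θ = 222° = 3.874631 rad
V = θ·R_c·A = 3.874631·10.2967·401.5000 = 16018.209 mm³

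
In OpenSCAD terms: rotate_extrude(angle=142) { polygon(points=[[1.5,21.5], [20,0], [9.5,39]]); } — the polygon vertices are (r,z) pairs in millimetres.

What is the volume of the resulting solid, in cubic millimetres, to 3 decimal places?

Profile (r,z), 3 vertices: (1.5,21.5) (20,0) (9.5,39)
edge 0: (1.5,21.5)→(20,0)  cross = 1.5·0 − 20·21.5 = -430.0000; (r_i+r_j)·cross = 21.5·-430.0000 = -9245.0000
edge 1: (20,0)→(9.5,39)  cross = 20·39 − 9.5·0 = 780.0000; (r_i+r_j)·cross = 29.5·780.0000 = 23010.0000
edge 2: (9.5,39)→(1.5,21.5)  cross = 9.5·21.5 − 1.5·39 = 145.7500; (r_i+r_j)·cross = 11·145.7500 = 1603.2500
Σcross = 495.7500 → A = |Σcross|/2 = 247.8750 mm²
Σ(r_i+r_j)·cross = 15368.2500 → first moment M = |Σ|/6 = 2561.3750
R_c = M/A = 2561.3750/247.8750 = 10.3333 mm
θ = 142° = 2.478368 rad
V = θ·R_c·A = 2.478368·10.3333·247.8750 = 6348.029 mm³

Volume = 6348.029 mm³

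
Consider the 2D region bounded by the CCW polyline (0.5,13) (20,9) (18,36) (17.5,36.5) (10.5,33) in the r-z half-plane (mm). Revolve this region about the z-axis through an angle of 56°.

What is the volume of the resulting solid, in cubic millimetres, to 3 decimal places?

Profile (r,z), 5 vertices: (0.5,13) (20,9) (18,36) (17.5,36.5) (10.5,33)
edge 0: (0.5,13)→(20,9)  cross = 0.5·9 − 20·13 = -255.5000; (r_i+r_j)·cross = 20.5·-255.5000 = -5237.7500
edge 1: (20,9)→(18,36)  cross = 20·36 − 18·9 = 558.0000; (r_i+r_j)·cross = 38·558.0000 = 21204.0000
edge 2: (18,36)→(17.5,36.5)  cross = 18·36.5 − 17.5·36 = 27.0000; (r_i+r_j)·cross = 35.5·27.0000 = 958.5000
edge 3: (17.5,36.5)→(10.5,33)  cross = 17.5·33 − 10.5·36.5 = 194.2500; (r_i+r_j)·cross = 28·194.2500 = 5439.0000
edge 4: (10.5,33)→(0.5,13)  cross = 10.5·13 − 0.5·33 = 120.0000; (r_i+r_j)·cross = 11·120.0000 = 1320.0000
Σcross = 643.7500 → A = |Σcross|/2 = 321.8750 mm²
Σ(r_i+r_j)·cross = 23683.7500 → first moment M = |Σ|/6 = 3947.2917
R_c = M/A = 3947.2917/321.8750 = 12.2634 mm
θ = 56° = 0.977384 rad
V = θ·R_c·A = 0.977384·12.2634·321.8750 = 3858.021 mm³

Volume = 3858.021 mm³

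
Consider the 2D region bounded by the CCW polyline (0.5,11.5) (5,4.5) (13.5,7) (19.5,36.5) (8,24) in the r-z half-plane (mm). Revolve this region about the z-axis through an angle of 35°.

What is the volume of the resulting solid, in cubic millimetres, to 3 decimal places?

Profile (r,z), 5 vertices: (0.5,11.5) (5,4.5) (13.5,7) (19.5,36.5) (8,24)
edge 0: (0.5,11.5)→(5,4.5)  cross = 0.5·4.5 − 5·11.5 = -55.2500; (r_i+r_j)·cross = 5.5·-55.2500 = -303.8750
edge 1: (5,4.5)→(13.5,7)  cross = 5·7 − 13.5·4.5 = -25.7500; (r_i+r_j)·cross = 18.5·-25.7500 = -476.3750
edge 2: (13.5,7)→(19.5,36.5)  cross = 13.5·36.5 − 19.5·7 = 356.2500; (r_i+r_j)·cross = 33·356.2500 = 11756.2500
edge 3: (19.5,36.5)→(8,24)  cross = 19.5·24 − 8·36.5 = 176.0000; (r_i+r_j)·cross = 27.5·176.0000 = 4840.0000
edge 4: (8,24)→(0.5,11.5)  cross = 8·11.5 − 0.5·24 = 80.0000; (r_i+r_j)·cross = 8.5·80.0000 = 680.0000
Σcross = 531.2500 → A = |Σcross|/2 = 265.6250 mm²
Σ(r_i+r_j)·cross = 16496.0000 → first moment M = |Σ|/6 = 2749.3333
R_c = M/A = 2749.3333/265.6250 = 10.3504 mm
θ = 35° = 0.610865 rad
V = θ·R_c·A = 0.610865·10.3504·265.6250 = 1679.472 mm³

Volume = 1679.472 mm³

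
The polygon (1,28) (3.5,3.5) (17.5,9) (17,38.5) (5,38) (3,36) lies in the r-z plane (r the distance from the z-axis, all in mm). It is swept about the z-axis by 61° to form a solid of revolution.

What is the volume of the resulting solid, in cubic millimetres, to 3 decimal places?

Profile (r,z), 6 vertices: (1,28) (3.5,3.5) (17.5,9) (17,38.5) (5,38) (3,36)
edge 0: (1,28)→(3.5,3.5)  cross = 1·3.5 − 3.5·28 = -94.5000; (r_i+r_j)·cross = 4.5·-94.5000 = -425.2500
edge 1: (3.5,3.5)→(17.5,9)  cross = 3.5·9 − 17.5·3.5 = -29.7500; (r_i+r_j)·cross = 21·-29.7500 = -624.7500
edge 2: (17.5,9)→(17,38.5)  cross = 17.5·38.5 − 17·9 = 520.7500; (r_i+r_j)·cross = 34.5·520.7500 = 17965.8750
edge 3: (17,38.5)→(5,38)  cross = 17·38 − 5·38.5 = 453.5000; (r_i+r_j)·cross = 22·453.5000 = 9977.0000
edge 4: (5,38)→(3,36)  cross = 5·36 − 3·38 = 66.0000; (r_i+r_j)·cross = 8·66.0000 = 528.0000
edge 5: (3,36)→(1,28)  cross = 3·28 − 1·36 = 48.0000; (r_i+r_j)·cross = 4·48.0000 = 192.0000
Σcross = 964.0000 → A = |Σcross|/2 = 482.0000 mm²
Σ(r_i+r_j)·cross = 27612.8750 → first moment M = |Σ|/6 = 4602.1458
R_c = M/A = 4602.1458/482.0000 = 9.5480 mm
θ = 61° = 1.064651 rad
V = θ·R_c·A = 1.064651·9.5480·482.0000 = 4899.678 mm³

Volume = 4899.678 mm³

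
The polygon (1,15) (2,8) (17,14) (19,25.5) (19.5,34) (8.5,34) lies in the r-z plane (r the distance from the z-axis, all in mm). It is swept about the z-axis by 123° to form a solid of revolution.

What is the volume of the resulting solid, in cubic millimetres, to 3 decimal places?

Volume = 7513.329 mm³

Profile (r,z), 6 vertices: (1,15) (2,8) (17,14) (19,25.5) (19.5,34) (8.5,34)
edge 0: (1,15)→(2,8)  cross = 1·8 − 2·15 = -22.0000; (r_i+r_j)·cross = 3·-22.0000 = -66.0000
edge 1: (2,8)→(17,14)  cross = 2·14 − 17·8 = -108.0000; (r_i+r_j)·cross = 19·-108.0000 = -2052.0000
edge 2: (17,14)→(19,25.5)  cross = 17·25.5 − 19·14 = 167.5000; (r_i+r_j)·cross = 36·167.5000 = 6030.0000
edge 3: (19,25.5)→(19.5,34)  cross = 19·34 − 19.5·25.5 = 148.7500; (r_i+r_j)·cross = 38.5·148.7500 = 5726.8750
edge 4: (19.5,34)→(8.5,34)  cross = 19.5·34 − 8.5·34 = 374.0000; (r_i+r_j)·cross = 28·374.0000 = 10472.0000
edge 5: (8.5,34)→(1,15)  cross = 8.5·15 − 1·34 = 93.5000; (r_i+r_j)·cross = 9.5·93.5000 = 888.2500
Σcross = 653.7500 → A = |Σcross|/2 = 326.8750 mm²
Σ(r_i+r_j)·cross = 20999.1250 → first moment M = |Σ|/6 = 3499.8542
R_c = M/A = 3499.8542/326.8750 = 10.7070 mm
θ = 123° = 2.146755 rad
V = θ·R_c·A = 2.146755·10.7070·326.8750 = 7513.329 mm³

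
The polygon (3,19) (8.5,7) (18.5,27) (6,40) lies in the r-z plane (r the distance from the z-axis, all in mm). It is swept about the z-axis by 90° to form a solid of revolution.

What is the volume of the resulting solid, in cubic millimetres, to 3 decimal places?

Volume = 3977.060 mm³

Profile (r,z), 4 vertices: (3,19) (8.5,7) (18.5,27) (6,40)
edge 0: (3,19)→(8.5,7)  cross = 3·7 − 8.5·19 = -140.5000; (r_i+r_j)·cross = 11.5·-140.5000 = -1615.7500
edge 1: (8.5,7)→(18.5,27)  cross = 8.5·27 − 18.5·7 = 100.0000; (r_i+r_j)·cross = 27·100.0000 = 2700.0000
edge 2: (18.5,27)→(6,40)  cross = 18.5·40 − 6·27 = 578.0000; (r_i+r_j)·cross = 24.5·578.0000 = 14161.0000
edge 3: (6,40)→(3,19)  cross = 6·19 − 3·40 = -6.0000; (r_i+r_j)·cross = 9·-6.0000 = -54.0000
Σcross = 531.5000 → A = |Σcross|/2 = 265.7500 mm²
Σ(r_i+r_j)·cross = 15191.2500 → first moment M = |Σ|/6 = 2531.8750
R_c = M/A = 2531.8750/265.7500 = 9.5273 mm
θ = 90° = 1.570796 rad
V = θ·R_c·A = 1.570796·9.5273·265.7500 = 3977.060 mm³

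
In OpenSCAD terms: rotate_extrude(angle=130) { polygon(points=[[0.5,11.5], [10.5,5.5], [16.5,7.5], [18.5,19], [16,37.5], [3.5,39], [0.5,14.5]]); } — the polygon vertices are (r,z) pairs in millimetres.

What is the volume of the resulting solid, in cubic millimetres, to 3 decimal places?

Profile (r,z), 7 vertices: (0.5,11.5) (10.5,5.5) (16.5,7.5) (18.5,19) (16,37.5) (3.5,39) (0.5,14.5)
edge 0: (0.5,11.5)→(10.5,5.5)  cross = 0.5·5.5 − 10.5·11.5 = -118.0000; (r_i+r_j)·cross = 11·-118.0000 = -1298.0000
edge 1: (10.5,5.5)→(16.5,7.5)  cross = 10.5·7.5 − 16.5·5.5 = -12.0000; (r_i+r_j)·cross = 27·-12.0000 = -324.0000
edge 2: (16.5,7.5)→(18.5,19)  cross = 16.5·19 − 18.5·7.5 = 174.7500; (r_i+r_j)·cross = 35·174.7500 = 6116.2500
edge 3: (18.5,19)→(16,37.5)  cross = 18.5·37.5 − 16·19 = 389.7500; (r_i+r_j)·cross = 34.5·389.7500 = 13446.3750
edge 4: (16,37.5)→(3.5,39)  cross = 16·39 − 3.5·37.5 = 492.7500; (r_i+r_j)·cross = 19.5·492.7500 = 9608.6250
edge 5: (3.5,39)→(0.5,14.5)  cross = 3.5·14.5 − 0.5·39 = 31.2500; (r_i+r_j)·cross = 4·31.2500 = 125.0000
edge 6: (0.5,14.5)→(0.5,11.5)  cross = 0.5·11.5 − 0.5·14.5 = -1.5000; (r_i+r_j)·cross = 1·-1.5000 = -1.5000
Σcross = 957.0000 → A = |Σcross|/2 = 478.5000 mm²
Σ(r_i+r_j)·cross = 27672.7500 → first moment M = |Σ|/6 = 4612.1250
R_c = M/A = 4612.1250/478.5000 = 9.6387 mm
θ = 130° = 2.268928 rad
V = θ·R_c·A = 2.268928·9.6387·478.5000 = 10464.580 mm³

Volume = 10464.580 mm³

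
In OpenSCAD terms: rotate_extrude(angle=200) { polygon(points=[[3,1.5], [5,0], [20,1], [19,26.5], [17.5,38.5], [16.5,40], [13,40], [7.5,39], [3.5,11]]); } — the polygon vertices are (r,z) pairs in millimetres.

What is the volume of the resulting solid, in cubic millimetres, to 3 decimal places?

Volume = 23019.438 mm³

Profile (r,z), 9 vertices: (3,1.5) (5,0) (20,1) (19,26.5) (17.5,38.5) (16.5,40) (13,40) (7.5,39) (3.5,11)
edge 0: (3,1.5)→(5,0)  cross = 3·0 − 5·1.5 = -7.5000; (r_i+r_j)·cross = 8·-7.5000 = -60.0000
edge 1: (5,0)→(20,1)  cross = 5·1 − 20·0 = 5.0000; (r_i+r_j)·cross = 25·5.0000 = 125.0000
edge 2: (20,1)→(19,26.5)  cross = 20·26.5 − 19·1 = 511.0000; (r_i+r_j)·cross = 39·511.0000 = 19929.0000
edge 3: (19,26.5)→(17.5,38.5)  cross = 19·38.5 − 17.5·26.5 = 267.7500; (r_i+r_j)·cross = 36.5·267.7500 = 9772.8750
edge 4: (17.5,38.5)→(16.5,40)  cross = 17.5·40 − 16.5·38.5 = 64.7500; (r_i+r_j)·cross = 34·64.7500 = 2201.5000
edge 5: (16.5,40)→(13,40)  cross = 16.5·40 − 13·40 = 140.0000; (r_i+r_j)·cross = 29.5·140.0000 = 4130.0000
edge 6: (13,40)→(7.5,39)  cross = 13·39 − 7.5·40 = 207.0000; (r_i+r_j)·cross = 20.5·207.0000 = 4243.5000
edge 7: (7.5,39)→(3.5,11)  cross = 7.5·11 − 3.5·39 = -54.0000; (r_i+r_j)·cross = 11·-54.0000 = -594.0000
edge 8: (3.5,11)→(3,1.5)  cross = 3.5·1.5 − 3·11 = -27.7500; (r_i+r_j)·cross = 6.5·-27.7500 = -180.3750
Σcross = 1106.2500 → A = |Σcross|/2 = 553.1250 mm²
Σ(r_i+r_j)·cross = 39567.5000 → first moment M = |Σ|/6 = 6594.5833
R_c = M/A = 6594.5833/553.1250 = 11.9224 mm
θ = 200° = 3.490659 rad
V = θ·R_c·A = 3.490659·11.9224·553.1250 = 23019.438 mm³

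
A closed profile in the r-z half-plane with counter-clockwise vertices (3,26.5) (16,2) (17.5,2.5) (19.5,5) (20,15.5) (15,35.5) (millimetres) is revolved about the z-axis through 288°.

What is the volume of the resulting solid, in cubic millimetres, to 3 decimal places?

Profile (r,z), 6 vertices: (3,26.5) (16,2) (17.5,2.5) (19.5,5) (20,15.5) (15,35.5)
edge 0: (3,26.5)→(16,2)  cross = 3·2 − 16·26.5 = -418.0000; (r_i+r_j)·cross = 19·-418.0000 = -7942.0000
edge 1: (16,2)→(17.5,2.5)  cross = 16·2.5 − 17.5·2 = 5.0000; (r_i+r_j)·cross = 33.5·5.0000 = 167.5000
edge 2: (17.5,2.5)→(19.5,5)  cross = 17.5·5 − 19.5·2.5 = 38.7500; (r_i+r_j)·cross = 37·38.7500 = 1433.7500
edge 3: (19.5,5)→(20,15.5)  cross = 19.5·15.5 − 20·5 = 202.2500; (r_i+r_j)·cross = 39.5·202.2500 = 7988.8750
edge 4: (20,15.5)→(15,35.5)  cross = 20·35.5 − 15·15.5 = 477.5000; (r_i+r_j)·cross = 35·477.5000 = 16712.5000
edge 5: (15,35.5)→(3,26.5)  cross = 15·26.5 − 3·35.5 = 291.0000; (r_i+r_j)·cross = 18·291.0000 = 5238.0000
Σcross = 596.5000 → A = |Σcross|/2 = 298.2500 mm²
Σ(r_i+r_j)·cross = 23598.6250 → first moment M = |Σ|/6 = 3933.1042
R_c = M/A = 3933.1042/298.2500 = 13.1873 mm
θ = 288° = 5.026548 rad
V = θ·R_c·A = 5.026548·13.1873·298.2500 = 19769.938 mm³

Volume = 19769.938 mm³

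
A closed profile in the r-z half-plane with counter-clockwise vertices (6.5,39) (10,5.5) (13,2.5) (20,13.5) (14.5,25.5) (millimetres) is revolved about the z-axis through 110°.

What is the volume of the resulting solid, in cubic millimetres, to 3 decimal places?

Profile (r,z), 5 vertices: (6.5,39) (10,5.5) (13,2.5) (20,13.5) (14.5,25.5)
edge 0: (6.5,39)→(10,5.5)  cross = 6.5·5.5 − 10·39 = -354.2500; (r_i+r_j)·cross = 16.5·-354.2500 = -5845.1250
edge 1: (10,5.5)→(13,2.5)  cross = 10·2.5 − 13·5.5 = -46.5000; (r_i+r_j)·cross = 23·-46.5000 = -1069.5000
edge 2: (13,2.5)→(20,13.5)  cross = 13·13.5 − 20·2.5 = 125.5000; (r_i+r_j)·cross = 33·125.5000 = 4141.5000
edge 3: (20,13.5)→(14.5,25.5)  cross = 20·25.5 − 14.5·13.5 = 314.2500; (r_i+r_j)·cross = 34.5·314.2500 = 10841.6250
edge 4: (14.5,25.5)→(6.5,39)  cross = 14.5·39 − 6.5·25.5 = 399.7500; (r_i+r_j)·cross = 21·399.7500 = 8394.7500
Σcross = 438.7500 → A = |Σcross|/2 = 219.3750 mm²
Σ(r_i+r_j)·cross = 16463.2500 → first moment M = |Σ|/6 = 2743.8750
R_c = M/A = 2743.8750/219.3750 = 12.5077 mm
θ = 110° = 1.919862 rad
V = θ·R_c·A = 1.919862·12.5077·219.3750 = 5267.862 mm³

Volume = 5267.862 mm³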